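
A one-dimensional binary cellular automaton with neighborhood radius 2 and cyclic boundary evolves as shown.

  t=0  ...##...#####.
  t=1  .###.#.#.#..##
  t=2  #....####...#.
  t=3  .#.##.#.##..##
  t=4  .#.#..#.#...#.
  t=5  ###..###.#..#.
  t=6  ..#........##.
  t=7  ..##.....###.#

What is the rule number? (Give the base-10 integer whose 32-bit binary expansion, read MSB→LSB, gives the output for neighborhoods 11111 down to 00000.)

426018170

  #####|.  b31=0 t=0,i=10
  ####.|.  b30=0 t=0,i=11
  ###.#|.  b29=0 t=1,i=3
  ###..|#  b28=1 t=0,i=12
  ##.##|#  b27=1 t=1,i=0
  ##.#.|.  b26=0 t=1,i=4
  ##..#|.  b25=0 t=3,i=10
  ##...|#  b24=1 t=0,i=5
  #.###|.  b23=0 t=1,i=1
  #.##.|#  b22=1 t=3,i=3
  #.#.#|#  b21=1 t=1,i=5
  #.#..|.  b20=0 t=1,i=9
  #..##|.  b19=0 t=1,i=11
  #..#.|#  b18=1 t=4,i=0
  #...#|.  b17=0 t=0,i=6
  #....|.  b16=0 t=0,i=0
  .####|#  b15=1 t=0,i=9
  .###.|.  b14=0 t=1,i=2
  .##.#|.  b13=0 t=1,i=13
  .##..|.  b12=0 t=0,i=4
  .#.##|.  b11=0 t=3,i=2
  .#.#.|#  b10=1 t=1,i=6
  .#..#|.  b9=0 t=1,i=10
  .#...|#  b8=1 t=2,i=1
  ..###|.  b7=0 t=0,i=8
  ..##.|#  b6=1 t=0,i=3
  ..#.#|#  b5=1 t=2,i=12
  ..#..|#  b4=1 t=4,i=12
  ...##|#  b3=1 t=0,i=2
  ...#.|.  b2=0 t=2,i=11
  ....#|#  b1=1 t=0,i=1
  .....|.  b0=0 t=6,i=5
  bits 00011001011001001000010101111010 = 426018170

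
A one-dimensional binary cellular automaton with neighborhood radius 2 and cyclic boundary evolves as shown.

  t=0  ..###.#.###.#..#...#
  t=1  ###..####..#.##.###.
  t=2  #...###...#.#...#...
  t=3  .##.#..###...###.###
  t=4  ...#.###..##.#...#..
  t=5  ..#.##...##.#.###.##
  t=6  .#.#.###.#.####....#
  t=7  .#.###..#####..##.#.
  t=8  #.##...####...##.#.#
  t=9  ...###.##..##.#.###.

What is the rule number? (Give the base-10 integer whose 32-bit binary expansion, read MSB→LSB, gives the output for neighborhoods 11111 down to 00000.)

  nb #####: next=#  (t=7,i=10, bit31=1)
  nb ####.: next=.  (t=1,i=7, bit30=0)
  nb ###.#: next=.  (t=0,i=4, bit29=0)
  nb ###..: next=.  (t=1,i=2, bit28=0)
  nb ##.##: next=.  (t=1,i=15, bit27=0)
  nb ##.#.: next=#  (t=0,i=5, bit26=1)
  nb ##..#: next=.  (t=1,i=3, bit25=0)
  nb ##...: next=#  (t=2,i=7, bit24=1)
  nb #.###: next=#  (t=0,i=8, bit23=1)
  nb #.##.: next=.  (t=1,i=13, bit22=0)
  nb #.#.#: next=#  (t=0,i=6, bit21=1)
  nb #.#..: next=.  (t=0,i=12, bit20=0)
  nb #..##: next=#  (t=0,i=1, bit19=1)
  nb #..#.: next=#  (t=0,i=14, bit18=1)
  nb #...#: next=#  (t=0,i=17, bit17=1)
  nb #....: next=#  (t=4,i=19, bit16=1)
  nb .####: next=#  (t=1,i=6, bit15=1)
  nb .###.: next=.  (t=0,i=3, bit14=0)
  nb .##.#: next=.  (t=1,i=14, bit13=0)
  nb .##..: next=#  (t=5,i=5, bit12=1)
  nb .#.##: next=#  (t=0,i=7, bit11=1)
  nb .#.#.: next=.  (t=2,i=11, bit10=0)
  nb .#..#: next=#  (t=0,i=0, bit9=1)
  nb .#...: next=#  (t=0,i=16, bit8=1)
  nb ..###: next=#  (t=0,i=2, bit7=1)
  nb ..##.: next=#  (t=4,i=10, bit6=1)
  nb ..#.#: next=.  (t=1,i=11, bit5=0)
  nb ..#..: next=.  (t=0,i=15, bit4=0)
  nb ...##: next=.  (t=2,i=3, bit3=0)
  nb ...#.: next=#  (t=0,i=18, bit2=1)
  nb ....#: next=.  (t=4,i=1, bit1=0)
  nb .....: next=.  (t=4,i=0, bit0=0)
  bits 10000101101011111001101111000100 = 2242878404

2242878404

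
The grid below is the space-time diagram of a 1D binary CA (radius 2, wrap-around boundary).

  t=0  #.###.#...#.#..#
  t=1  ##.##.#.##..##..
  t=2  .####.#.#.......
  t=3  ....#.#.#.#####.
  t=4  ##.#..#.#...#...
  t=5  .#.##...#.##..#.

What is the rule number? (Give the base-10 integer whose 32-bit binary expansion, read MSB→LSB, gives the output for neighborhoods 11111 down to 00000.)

2826134021

  ##### -> #   bit 31 = 1  t=3,i=12
  ####. -> .   bit 30 = 0  t=2,i=3
  ###.# -> #   bit 29 = 1  t=0,i=4
  ###.. -> .   bit 28 = 0  t=3,i=14
  ##.## -> #   bit 27 = 1  t=0,i=1
  ##.#. -> .   bit 26 = 0  t=0,i=5
  ##..# -> .   bit 25 = 0  t=1,i=10
  ##... -> .   bit 24 = 0  t=3,i=15
  #.### -> .   bit 23 = 0  t=0,i=2
  #.##. -> #   bit 22 = 1  t=1,i=3
  #.#.# -> #   bit 21 = 1  t=1,i=6
  #.#.. -> #   bit 20 = 1  t=0,i=6
  #..## -> .   bit 19 = 0  t=0,i=14
  #..#. -> .   bit 18 = 0  t=4,i=5
  #...# -> #   bit 17 = 1  t=0,i=8
  #.... -> #   bit 16 = 1  t=2,i=10
  .#### -> .   bit 15 = 0  t=2,i=2
  .###. -> #   bit 14 = 1  t=0,i=3
  .##.# -> #   bit 13 = 1  t=0,i=0
  .##.. -> .   bit 12 = 0  t=1,i=9
  .#.## -> .   bit 11 = 0  t=1,i=7
  .#.#. -> .   bit 10 = 0  t=0,i=11
  .#..# -> #   bit 9 = 1  t=0,i=13
  .#... -> .   bit 8 = 0  t=0,i=7
  ..### -> .   bit 7 = 0  t=2,i=1
  ..##. -> .   bit 6 = 0  t=0,i=15
  ..#.# -> .   bit 5 = 0  t=0,i=10
  ..#.. -> .   bit 4 = 0  t=4,i=12
  ...## -> .   bit 3 = 0  t=2,i=0
  ...#. -> #   bit 2 = 1  t=0,i=9
  ....# -> .   bit 1 = 0  t=2,i=15
  ..... -> #   bit 0 = 1  t=2,i=11
  bits 10101000011100110110001000000101 = 2826134021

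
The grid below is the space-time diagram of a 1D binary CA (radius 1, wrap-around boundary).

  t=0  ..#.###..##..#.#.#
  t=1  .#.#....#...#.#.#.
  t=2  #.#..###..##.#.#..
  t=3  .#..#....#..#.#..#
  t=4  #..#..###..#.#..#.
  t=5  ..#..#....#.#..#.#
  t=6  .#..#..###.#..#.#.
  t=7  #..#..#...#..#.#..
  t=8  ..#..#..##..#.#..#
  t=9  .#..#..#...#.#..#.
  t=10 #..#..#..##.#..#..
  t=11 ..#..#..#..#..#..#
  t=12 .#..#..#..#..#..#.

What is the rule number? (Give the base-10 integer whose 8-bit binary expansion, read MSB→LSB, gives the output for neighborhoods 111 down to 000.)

  ###|.  b7=0 t=0,i=5
  ##.|.  b6=0 t=0,i=6
  #.#|#  b5=1 t=0,i=3
  #..|.  b4=0 t=0,i=0
  .##|.  b3=0 t=0,i=4
  .#.|.  b2=0 t=0,i=2
  ..#|#  b1=1 t=0,i=1
  ...|#  b0=1 t=1,i=5
  bits 00100011 = 35

35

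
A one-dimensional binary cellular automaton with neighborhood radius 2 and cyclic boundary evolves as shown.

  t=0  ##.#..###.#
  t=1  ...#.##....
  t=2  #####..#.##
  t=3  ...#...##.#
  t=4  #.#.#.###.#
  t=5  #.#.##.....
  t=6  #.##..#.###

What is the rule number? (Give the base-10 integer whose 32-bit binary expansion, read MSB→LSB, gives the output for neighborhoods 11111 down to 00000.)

1094232559

  [31] ##### => .  t=2,i=0
  [30] ####. => #  t=2,i=3
  [29] ###.# => .  t=0,i=1
  [28] ###.. => .  t=2,i=4
  [27] ##.## => .  t=0,i=9
  [26] ##.#. => .  t=0,i=2
  [25] ##..# => .  t=2,i=5
  [24] ##... => #  t=1,i=7
  [23] #.### => .  t=0,i=10
  [22] #.##. => .  t=1,i=5
  [21] #.#.# => #  t=4,i=2
  [20] #.#.. => #  t=0,i=3
  [19] #..## => #  t=0,i=5
  [18] #..#. => .  t=2,i=6
  [17] #...# => .  t=3,i=1
  [16] #.... => .  t=1,i=8
  [15] .#### => #  t=2,i=10
  [14] .###. => .  t=0,i=0
  [13] .##.# => #  t=3,i=8
  [12] .##.. => .  t=1,i=6
  [11] .#.## => #  t=1,i=4
  [10] .#.#. => .  t=4,i=3
  [9] .#..# => .  t=0,i=4
  [8] .#... => #  t=3,i=0
  [7] ..### => #  t=0,i=6
  [6] ..##. => #  t=3,i=7
  [5] ..#.# => #  t=1,i=3
  [4] ..#.. => .  t=3,i=3
  [3] ...## => #  t=3,i=6
  [2] ...#. => #  t=1,i=2
  [1] ....# => #  t=1,i=1
  [0] ..... => #  t=1,i=0
  bits 01000001001110001010100111101111 = 1094232559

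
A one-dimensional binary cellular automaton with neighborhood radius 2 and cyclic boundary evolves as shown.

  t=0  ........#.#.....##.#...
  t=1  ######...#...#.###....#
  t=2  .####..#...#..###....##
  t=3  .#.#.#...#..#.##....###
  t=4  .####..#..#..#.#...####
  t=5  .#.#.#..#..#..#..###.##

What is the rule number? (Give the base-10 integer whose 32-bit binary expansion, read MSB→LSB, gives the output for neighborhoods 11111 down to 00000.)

  [31] ##### => #  t=1,i=1
  [30] ####. => #  t=1,i=4
  [29] ###.# => #  t=3,i=22
  [28] ###.. => .  t=1,i=5
  [27] ##.## => .  t=2,i=0
  [26] ##.#. => .  t=0,i=18
  [25] ##..# => #  t=2,i=5
  [24] ##... => .  t=1,i=6
  [23] #.### => #  t=1,i=15
  [22] #.##. => .  t=3,i=14
  [21] #.#.# => #  t=3,i=1
  [20] #.#.. => .  t=0,i=10
  [19] #..## => .  t=2,i=13
  [18] #..#. => .  t=2,i=6
  [17] #...# => #  t=1,i=7
  [16] #.... => .  t=0,i=12
  [15] .#### => .  t=1,i=0
  [14] .###. => #  t=1,i=16
  [13] .##.# => #  t=0,i=17
  [12] .##.. => #  t=3,i=15
  [11] .#.## => #  t=1,i=14
  [10] .#.#. => #  t=0,i=9
  [9] .#..# => #  t=2,i=12
  [8] .#... => .  t=0,i=11
  [7] ..### => #  t=1,i=22
  [6] ..##. => #  t=0,i=16
  [5] ..#.# => .  t=0,i=8
  [4] ..#.. => .  t=1,i=9
  [3] ...## => #  t=0,i=15
  [2] ...#. => .  t=0,i=7
  [1] ....# => .  t=0,i=6
  [0] ..... => #  t=0,i=0
  bits 11100010101000100111111011001001 = 3802300105

3802300105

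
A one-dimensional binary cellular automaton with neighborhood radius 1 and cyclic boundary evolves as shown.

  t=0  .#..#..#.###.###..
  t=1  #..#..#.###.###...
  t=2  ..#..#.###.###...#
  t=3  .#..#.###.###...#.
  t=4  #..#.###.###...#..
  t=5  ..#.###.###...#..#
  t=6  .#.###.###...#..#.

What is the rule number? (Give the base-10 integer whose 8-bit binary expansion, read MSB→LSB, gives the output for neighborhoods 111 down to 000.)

  nb ###: next=#  (t=0,i=10, bit7=1)
  nb ##.: next=.  (t=0,i=11, bit6=0)
  nb #.#: next=#  (t=0,i=8, bit5=1)
  nb #..: next=.  (t=0,i=2, bit4=0)
  nb .##: next=#  (t=0,i=9, bit3=1)
  nb .#.: next=.  (t=0,i=1, bit2=0)
  nb ..#: next=#  (t=0,i=0, bit1=1)
  nb ...: next=.  (t=0,i=17, bit0=0)
  bits 10101010 = 170

170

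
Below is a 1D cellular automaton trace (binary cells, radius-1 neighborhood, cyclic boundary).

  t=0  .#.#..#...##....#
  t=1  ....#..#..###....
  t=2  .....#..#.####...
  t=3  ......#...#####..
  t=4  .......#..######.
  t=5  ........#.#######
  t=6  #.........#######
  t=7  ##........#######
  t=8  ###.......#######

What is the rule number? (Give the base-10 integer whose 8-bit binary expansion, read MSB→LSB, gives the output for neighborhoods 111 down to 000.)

216

  nb ###: next=#  (t=1,i=11, bit7=1)
  nb ##.: next=#  (t=0,i=11, bit6=1)
  nb #.#: next=.  (t=0,i=0, bit5=0)
  nb #..: next=#  (t=0,i=4, bit4=1)
  nb .##: next=#  (t=0,i=10, bit3=1)
  nb .#.: next=.  (t=0,i=1, bit2=0)
  nb ..#: next=.  (t=0,i=5, bit1=0)
  nb ...: next=.  (t=0,i=8, bit0=0)
  bits 11011000 = 216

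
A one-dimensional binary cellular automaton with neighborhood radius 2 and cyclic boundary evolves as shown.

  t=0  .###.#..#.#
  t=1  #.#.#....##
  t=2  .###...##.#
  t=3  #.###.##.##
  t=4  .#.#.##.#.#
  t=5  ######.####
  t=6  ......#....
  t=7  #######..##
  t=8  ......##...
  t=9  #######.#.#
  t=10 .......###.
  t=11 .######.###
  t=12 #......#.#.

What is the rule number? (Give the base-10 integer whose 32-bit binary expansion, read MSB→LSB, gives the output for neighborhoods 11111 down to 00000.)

526404703

  nb #####: next=.  (t=5,i=0, bit31=0)
  nb ####.: next=.  (t=5,i=4, bit30=0)
  nb ###.#: next=.  (t=0,i=3, bit29=0)
  nb ###..: next=#  (t=2,i=3, bit28=1)
  nb ##.##: next=#  (t=3,i=1, bit27=1)
  nb ##.#.: next=#  (t=0,i=4, bit26=1)
  nb ##..#: next=#  (t=7,i=7, bit25=1)
  nb ##...: next=#  (t=2,i=4, bit24=1)
  nb #.###: next=.  (t=0,i=1, bit23=0)
  nb #.##.: next=#  (t=3,i=6, bit22=1)
  nb #.#.#: next=#  (t=0,i=10, bit21=1)
  nb #.#..: next=.  (t=0,i=5, bit20=0)
  nb #..##: next=.  (t=7,i=8, bit19=0)
  nb #..#.: next=.  (t=0,i=7, bit18=0)
  nb #...#: next=.  (t=2,i=5, bit17=0)
  nb #....: next=.  (t=1,i=6, bit16=0)
  nb .####: next=.  (t=5,i=8, bit15=0)
  nb .###.: next=#  (t=0,i=2, bit14=1)
  nb .##.#: next=.  (t=2,i=8, bit13=0)
  nb .##..: next=.  (t=8,i=7, bit12=0)
  nb .#.##: next=#  (t=0,i=0, bit11=1)
  nb .#.#.: next=#  (t=0,i=9, bit10=1)
  nb .#..#: next=.  (t=0,i=6, bit9=0)
  nb .#...: next=.  (t=1,i=5, bit8=0)
  nb ..###: next=.  (t=1,i=9, bit7=0)
  nb ..##.: next=#  (t=2,i=7, bit6=1)
  nb ..#.#: next=.  (t=0,i=8, bit5=0)
  nb ..#..: next=#  (t=6,i=6, bit4=1)
  nb ...##: next=#  (t=1,i=8, bit3=1)
  nb ...#.: next=#  (t=6,i=5, bit2=1)
  nb ....#: next=#  (t=1,i=7, bit1=1)
  nb .....: next=#  (t=6,i=0, bit0=1)
  bits 00011111011000000100110001011111 = 526404703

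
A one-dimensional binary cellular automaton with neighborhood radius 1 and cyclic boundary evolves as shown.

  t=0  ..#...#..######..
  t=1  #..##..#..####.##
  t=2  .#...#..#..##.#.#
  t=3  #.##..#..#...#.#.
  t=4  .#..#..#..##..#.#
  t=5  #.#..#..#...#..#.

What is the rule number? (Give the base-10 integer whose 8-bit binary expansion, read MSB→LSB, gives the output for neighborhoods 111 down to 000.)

  [7] ### => #  t=0,i=10
  [6] ##. => .  t=0,i=14
  [5] #.# => #  t=1,i=14
  [4] #.. => #  t=0,i=3
  [3] .## => .  t=0,i=9
  [2] .#. => .  t=0,i=2
  [1] ..# => .  t=0,i=1
  [0] ... => #  t=0,i=0
  bits 10110001 = 177

177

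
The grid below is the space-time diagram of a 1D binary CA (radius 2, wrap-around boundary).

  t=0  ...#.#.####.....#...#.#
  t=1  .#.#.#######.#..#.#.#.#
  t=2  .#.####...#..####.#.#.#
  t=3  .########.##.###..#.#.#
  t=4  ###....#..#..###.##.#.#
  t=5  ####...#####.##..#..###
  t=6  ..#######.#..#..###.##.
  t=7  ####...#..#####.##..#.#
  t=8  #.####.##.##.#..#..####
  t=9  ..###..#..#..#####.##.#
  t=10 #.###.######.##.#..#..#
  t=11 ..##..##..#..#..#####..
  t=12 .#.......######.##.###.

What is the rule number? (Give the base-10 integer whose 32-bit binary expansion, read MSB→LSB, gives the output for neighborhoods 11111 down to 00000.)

  nb #####: next=.  (t=1,i=7, bit31=0)
  nb ####.: next=#  (t=0,i=9, bit30=1)
  nb ###.#: next=.  (t=1,i=11, bit29=0)
  nb ###..: next=#  (t=0,i=10, bit28=1)
  nb ##.##: next=.  (t=3,i=9, bit27=0)
  nb ##.#.: next=.  (t=1,i=12, bit26=0)
  nb ##..#: next=.  (t=3,i=16, bit25=0)
  nb ##...: next=#  (t=0,i=11, bit24=1)
  nb #.###: next=#  (t=0,i=7, bit23=1)
  nb #.##.: next=#  (t=3,i=10, bit22=1)
  nb #.#.#: next=#  (t=0,i=5, bit21=1)
  nb #.#..: next=#  (t=0,i=22, bit20=1)
  nb #..##: next=.  (t=2,i=12, bit19=0)
  nb #..#.: next=#  (t=1,i=15, bit18=1)
  nb #...#: next=#  (t=0,i=1, bit17=1)
  nb #....: next=.  (t=0,i=12, bit16=0)
  nb .####: next=#  (t=0,i=8, bit15=1)
  nb .###.: next=#  (t=3,i=14, bit14=1)
  nb .##.#: next=.  (t=3,i=11, bit13=0)
  nb .##..: next=.  (t=5,i=14, bit12=0)
  nb .#.##: next=#  (t=0,i=6, bit11=1)
  nb .#.#.: next=.  (t=0,i=4, bit10=0)
  nb .#..#: next=#  (t=1,i=14, bit9=1)
  nb .#...: next=.  (t=0,i=0, bit8=0)
  nb ..###: next=#  (t=2,i=13, bit7=1)
  nb ..##.: next=.  (t=10,i=22, bit6=0)
  nb ..#.#: next=#  (t=0,i=3, bit5=1)
  nb ..#..: next=#  (t=0,i=16, bit4=1)
  nb ...##: next=#  (t=5,i=6, bit3=1)
  nb ...#.: next=.  (t=0,i=2, bit2=0)
  nb ....#: next=.  (t=0,i=14, bit1=0)
  nb .....: next=#  (t=0,i=13, bit0=1)
  bits 01010001111101101100101010111001 = 1375128249

1375128249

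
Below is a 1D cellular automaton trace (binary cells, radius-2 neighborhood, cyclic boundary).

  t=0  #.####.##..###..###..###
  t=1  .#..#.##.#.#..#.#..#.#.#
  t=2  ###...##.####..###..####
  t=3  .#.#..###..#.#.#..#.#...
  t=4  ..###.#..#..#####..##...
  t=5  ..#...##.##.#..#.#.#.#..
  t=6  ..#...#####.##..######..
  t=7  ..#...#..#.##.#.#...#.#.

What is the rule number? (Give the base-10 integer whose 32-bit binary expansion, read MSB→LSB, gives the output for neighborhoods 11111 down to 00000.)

1265641168

  #####|.  b31=0 t=2,i=0
  ####.|#  b30=1 t=0,i=4
  ###.#|.  b29=0 t=0,i=0
  ###..|.  b28=0 t=0,i=13
  ##.##|#  b27=1 t=0,i=1
  ##.#.|.  b26=0 t=1,i=8
  ##..#|#  b25=1 t=0,i=9
  ##...|#  b24=1 t=2,i=3
  #.###|.  b23=0 t=0,i=2
  #.##.|#  b22=1 t=0,i=7
  #.#.#|#  b21=1 t=1,i=9
  #.#..|#  b20=1 t=1,i=1
  #..##|.  b19=0 t=0,i=10
  #..#.|.  b18=0 t=1,i=3
  #...#|.  b17=0 t=2,i=4
  #....|.  b16=0 t=3,i=22
  .####|.  b15=0 t=0,i=3
  .###.|.  b14=0 t=0,i=12
  .##.#|#  b13=1 t=1,i=7
  .##..|.  b12=0 t=0,i=8
  .#.##|.  b11=0 t=1,i=5
  .#.#.|#  b10=1 t=1,i=0
  .#..#|#  b9=1 t=1,i=2
  .#...|.  b8=0 t=3,i=21
  ..###|#  b7=1 t=0,i=11
  ..##.|#  b6=1 t=2,i=6
  ..#.#|.  b5=0 t=1,i=4
  ..#..|#  b4=1 t=4,i=9
  ...##|.  b3=0 t=2,i=5
  ...#.|.  b2=0 t=3,i=0
  ....#|.  b1=0 t=3,i=23
  .....|.  b0=0 t=4,i=23
  bits 01001011011100000010011011010000 = 1265641168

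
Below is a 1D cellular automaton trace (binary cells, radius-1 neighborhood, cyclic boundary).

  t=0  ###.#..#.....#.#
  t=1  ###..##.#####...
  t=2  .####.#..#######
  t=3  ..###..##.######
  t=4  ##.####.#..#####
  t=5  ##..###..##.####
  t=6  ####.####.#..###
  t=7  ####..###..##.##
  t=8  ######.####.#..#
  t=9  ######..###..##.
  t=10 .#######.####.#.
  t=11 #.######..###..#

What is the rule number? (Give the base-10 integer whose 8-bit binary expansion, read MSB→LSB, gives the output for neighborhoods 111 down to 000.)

  [7] ### => #  t=0,i=0
  [6] ##. => #  t=0,i=2
  [5] #.# => .  t=0,i=3
  [4] #.. => #  t=0,i=5
  [3] .## => .  t=0,i=15
  [2] .#. => .  t=0,i=4
  [1] ..# => #  t=0,i=6
  [0] ... => #  t=0,i=9
  bits 11010011 = 211

211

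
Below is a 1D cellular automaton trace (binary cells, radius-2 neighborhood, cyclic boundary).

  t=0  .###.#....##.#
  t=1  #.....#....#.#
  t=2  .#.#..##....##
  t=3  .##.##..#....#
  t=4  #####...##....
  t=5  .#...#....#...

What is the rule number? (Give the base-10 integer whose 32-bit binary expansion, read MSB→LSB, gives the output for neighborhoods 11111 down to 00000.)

  [31] ##### => .  t=4,i=2
  [30] ####. => .  t=4,i=3
  [29] ###.# => .  t=0,i=3
  [28] ###.. => .  t=4,i=4
  [27] ##.## => #  t=3,i=3
  [26] ##.#. => .  t=0,i=4
  [25] ##..# => .  t=3,i=6
  [24] ##... => #  t=1,i=1
  [23] #.### => .  t=0,i=1
  [22] #.##. => #  t=1,i=13
  [21] #.#.# => #  t=0,i=13
  [20] #.#.. => .  t=0,i=5
  [19] #..## => #  t=2,i=5
  [18] #..#. => .  t=3,i=7
  [17] #...# => .  t=4,i=6
  [16] #.... => .  t=0,i=7
  [15] .#### => #  t=4,i=1
  [14] .###. => .  t=0,i=2
  [13] .##.# => #  t=0,i=11
  [12] .##.. => .  t=1,i=0
  [11] .#.## => #  t=0,i=0
  [10] .#.#. => #  t=2,i=2
  [9] .#..# => #  t=2,i=4
  [8] .#... => #  t=0,i=6
  [7] ..### => .  t=4,i=0
  [6] ..##. => .  t=0,i=10
  [5] ..#.# => .  t=1,i=11
  [4] ..#.. => #  t=1,i=6
  [3] ...## => .  t=0,i=9
  [2] ...#. => .  t=1,i=5
  [1] ....# => .  t=0,i=8
  [0] ..... => #  t=1,i=3
  bits 00001001011010001010111100010001 = 157855505

157855505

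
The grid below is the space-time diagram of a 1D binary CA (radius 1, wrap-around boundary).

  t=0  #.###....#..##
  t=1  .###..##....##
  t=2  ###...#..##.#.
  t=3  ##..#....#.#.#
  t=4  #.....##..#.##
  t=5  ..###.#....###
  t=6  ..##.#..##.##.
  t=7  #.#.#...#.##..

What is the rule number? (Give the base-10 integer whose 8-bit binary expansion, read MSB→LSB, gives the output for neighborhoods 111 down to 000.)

169

  [7] ### => #  t=0,i=3
  [6] ##. => .  t=0,i=0
  [5] #.# => #  t=0,i=1
  [4] #.. => .  t=0,i=5
  [3] .## => #  t=0,i=2
  [2] .#. => .  t=0,i=9
  [1] ..# => .  t=0,i=8
  [0] ... => #  t=0,i=6
  bits 10101001 = 169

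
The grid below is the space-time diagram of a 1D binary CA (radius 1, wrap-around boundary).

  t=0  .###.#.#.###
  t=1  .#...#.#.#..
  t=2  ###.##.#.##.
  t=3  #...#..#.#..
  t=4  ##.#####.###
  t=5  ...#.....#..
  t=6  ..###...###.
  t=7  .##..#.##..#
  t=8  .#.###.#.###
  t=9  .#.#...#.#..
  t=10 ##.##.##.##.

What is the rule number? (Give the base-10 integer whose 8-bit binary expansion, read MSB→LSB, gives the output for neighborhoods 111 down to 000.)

30

  [7] ### => .  t=0,i=2
  [6] ##. => .  t=0,i=3
  [5] #.# => .  t=0,i=0
  [4] #.. => #  t=1,i=2
  [3] .## => #  t=0,i=1
  [2] .#. => #  t=0,i=5
  [1] ..# => #  t=1,i=0
  [0] ... => .  t=1,i=3
  bits 00011110 = 30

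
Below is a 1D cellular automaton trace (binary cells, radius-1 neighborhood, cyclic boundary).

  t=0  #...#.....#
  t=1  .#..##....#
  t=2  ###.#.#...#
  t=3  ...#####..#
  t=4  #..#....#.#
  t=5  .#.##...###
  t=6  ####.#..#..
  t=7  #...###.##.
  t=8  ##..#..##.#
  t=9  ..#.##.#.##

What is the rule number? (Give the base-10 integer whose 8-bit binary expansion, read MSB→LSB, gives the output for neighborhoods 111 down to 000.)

60

  nb ###: next=.  (t=2,i=0, bit7=0)
  nb ##.: next=.  (t=0,i=0, bit6=0)
  nb #.#: next=#  (t=1,i=0, bit5=1)
  nb #..: next=#  (t=0,i=1, bit4=1)
  nb .##: next=#  (t=0,i=10, bit3=1)
  nb .#.: next=#  (t=0,i=4, bit2=1)
  nb ..#: next=.  (t=0,i=3, bit1=0)
  nb ...: next=.  (t=0,i=2, bit0=0)
  bits 00111100 = 60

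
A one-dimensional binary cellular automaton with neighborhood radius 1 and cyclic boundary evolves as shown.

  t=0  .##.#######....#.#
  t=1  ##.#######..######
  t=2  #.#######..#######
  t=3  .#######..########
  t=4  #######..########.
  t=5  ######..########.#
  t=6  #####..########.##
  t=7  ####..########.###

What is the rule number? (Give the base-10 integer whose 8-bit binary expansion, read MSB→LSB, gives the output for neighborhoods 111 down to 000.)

175

  nb ###: next=#  (t=0,i=5, bit7=1)
  nb ##.: next=.  (t=0,i=2, bit6=0)
  nb #.#: next=#  (t=0,i=0, bit5=1)
  nb #..: next=.  (t=0,i=11, bit4=0)
  nb .##: next=#  (t=0,i=1, bit3=1)
  nb .#.: next=#  (t=0,i=15, bit2=1)
  nb ..#: next=#  (t=0,i=14, bit1=1)
  nb ...: next=#  (t=0,i=12, bit0=1)
  bits 10101111 = 175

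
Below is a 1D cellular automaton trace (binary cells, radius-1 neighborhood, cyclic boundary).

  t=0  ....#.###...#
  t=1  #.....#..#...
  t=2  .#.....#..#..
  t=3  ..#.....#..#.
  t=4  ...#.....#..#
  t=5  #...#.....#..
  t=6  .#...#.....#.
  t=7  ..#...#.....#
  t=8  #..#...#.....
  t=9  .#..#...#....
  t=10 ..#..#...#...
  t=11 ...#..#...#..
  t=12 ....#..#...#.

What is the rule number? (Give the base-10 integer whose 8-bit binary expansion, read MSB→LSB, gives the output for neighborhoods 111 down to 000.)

  nb ###: next=.  (t=0,i=7, bit7=0)
  nb ##.: next=.  (t=0,i=8, bit6=0)
  nb #.#: next=.  (t=0,i=5, bit5=0)
  nb #..: next=#  (t=0,i=0, bit4=1)
  nb .##: next=#  (t=0,i=6, bit3=1)
  nb .#.: next=.  (t=0,i=4, bit2=0)
  nb ..#: next=.  (t=0,i=3, bit1=0)
  nb ...: next=.  (t=0,i=1, bit0=0)
  bits 00011000 = 24

24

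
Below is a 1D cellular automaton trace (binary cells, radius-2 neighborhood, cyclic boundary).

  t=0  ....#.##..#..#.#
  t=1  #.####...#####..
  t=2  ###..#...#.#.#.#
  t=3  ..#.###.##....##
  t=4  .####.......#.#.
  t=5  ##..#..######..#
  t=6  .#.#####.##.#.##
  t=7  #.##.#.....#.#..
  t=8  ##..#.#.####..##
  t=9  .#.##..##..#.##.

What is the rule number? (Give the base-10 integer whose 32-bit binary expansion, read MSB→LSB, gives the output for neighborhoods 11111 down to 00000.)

2492206071

  [31] ##### => #  t=1,i=11
  [30] ####. => .  t=1,i=4
  [29] ###.# => .  t=3,i=6
  [28] ###.. => #  t=1,i=5
  [27] ##.## => .  t=3,i=7
  [26] ##.#. => #  t=6,i=0
  [25] ##..# => .  t=0,i=8
  [24] ##... => .  t=1,i=6
  [23] #.### => #  t=1,i=2
  [22] #.##. => .  t=0,i=6
  [21] #.#.# => .  t=2,i=11
  [20] #.#.. => .  t=0,i=15
  [19] #..## => #  t=4,i=0
  [18] #..#. => #  t=0,i=9
  [17] #...# => .  t=1,i=7
  [16] #.... => .  t=0,i=1
  [15] .#### => .  t=1,i=3
  [14] .###. => .  t=3,i=5
  [13] .##.# => .  t=6,i=10
  [12] .##.. => .  t=0,i=7
  [11] .#.## => #  t=0,i=5
  [10] .#.#. => .  t=0,i=14
  [9] .#..# => #  t=0,i=11
  [8] .#... => #  t=0,i=0
  [7] ..### => #  t=1,i=9
  [6] ..##. => #  t=3,i=14
  [5] ..#.# => #  t=0,i=4
  [4] ..#.. => #  t=0,i=10
  [3] ...## => .  t=1,i=8
  [2] ...#. => #  t=0,i=3
  [1] ....# => #  t=0,i=2
  [0] ..... => #  t=4,i=7
  bits 10010100100011000000101111110111 = 2492206071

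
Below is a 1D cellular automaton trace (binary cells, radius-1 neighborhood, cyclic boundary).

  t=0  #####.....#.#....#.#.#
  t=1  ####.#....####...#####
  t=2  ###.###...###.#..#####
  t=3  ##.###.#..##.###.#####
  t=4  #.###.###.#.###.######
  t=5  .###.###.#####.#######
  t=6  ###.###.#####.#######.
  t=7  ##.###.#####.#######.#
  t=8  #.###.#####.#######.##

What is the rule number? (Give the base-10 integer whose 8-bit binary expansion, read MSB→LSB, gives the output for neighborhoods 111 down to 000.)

  ### -> #   bit 7 = 1  t=0,i=0
  ##. -> .   bit 6 = 0  t=0,i=4
  #.# -> #   bit 5 = 1  t=0,i=11
  #.. -> #   bit 4 = 1  t=0,i=5
  .## -> #   bit 3 = 1  t=0,i=21
  .#. -> #   bit 2 = 1  t=0,i=10
  ..# -> .   bit 1 = 0  t=0,i=9
  ... -> .   bit 0 = 0  t=0,i=6
  bits 10111100 = 188

188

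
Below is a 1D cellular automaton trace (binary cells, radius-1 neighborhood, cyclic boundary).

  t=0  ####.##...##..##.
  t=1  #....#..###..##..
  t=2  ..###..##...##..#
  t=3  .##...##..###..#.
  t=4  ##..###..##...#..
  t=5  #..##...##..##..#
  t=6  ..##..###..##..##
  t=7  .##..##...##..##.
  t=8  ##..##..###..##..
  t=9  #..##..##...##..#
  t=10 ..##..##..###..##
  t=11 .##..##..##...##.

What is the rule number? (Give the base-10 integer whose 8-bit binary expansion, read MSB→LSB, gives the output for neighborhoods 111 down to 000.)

11

  [7] ### => .  t=0,i=1
  [6] ##. => .  t=0,i=3
  [5] #.# => .  t=0,i=4
  [4] #.. => .  t=0,i=7
  [3] .## => #  t=0,i=0
  [2] .#. => .  t=1,i=0
  [1] ..# => #  t=0,i=9
  [0] ... => #  t=0,i=8
  bits 00001011 = 11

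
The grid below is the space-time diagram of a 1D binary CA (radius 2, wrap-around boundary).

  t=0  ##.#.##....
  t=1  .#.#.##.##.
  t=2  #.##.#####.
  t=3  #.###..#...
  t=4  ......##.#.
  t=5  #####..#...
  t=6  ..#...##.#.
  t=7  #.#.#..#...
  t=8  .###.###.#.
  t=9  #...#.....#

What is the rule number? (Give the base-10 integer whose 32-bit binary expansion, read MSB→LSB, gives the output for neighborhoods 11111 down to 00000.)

  [31] ##### => #  t=2,i=7
  [30] ####. => .  t=2,i=8
  [29] ###.# => .  t=2,i=9
  [28] ###.. => .  t=3,i=4
  [27] ##.## => #  t=1,i=7
  [26] ##.#. => .  t=0,i=2
  [25] ##..# => .  t=1,i=10
  [24] ##... => .  t=0,i=7
  [23] #.### => .  t=2,i=5
  [22] #.##. => #  t=0,i=5
  [21] #.#.# => #  t=0,i=3
  [20] #.#.. => .  t=4,i=9
  [19] #..## => #  t=8,i=0
  [18] #..#. => #  t=1,i=0
  [17] #...# => #  t=3,i=9
  [16] #.... => #  t=0,i=8
  [15] .#### => .  t=2,i=6
  [14] .###. => .  t=3,i=3
  [13] .##.# => #  t=0,i=1
  [12] .##.. => #  t=0,i=6
  [11] .#.## => .  t=0,i=4
  [10] .#.#. => #  t=1,i=2
  [9] .#..# => #  t=7,i=5
  [8] .#... => .  t=3,i=8
  [7] ..### => .  t=5,i=0
  [6] ..##. => .  t=0,i=0
  [5] ..#.# => .  t=1,i=1
  [4] ..#.. => #  t=3,i=7
  [3] ...## => .  t=0,i=10
  [2] ...#. => .  t=3,i=10
  [1] ....# => #  t=0,i=9
  [0] ..... => #  t=4,i=1
  bits 10001000011011110011011000010011 = 2288989715

2288989715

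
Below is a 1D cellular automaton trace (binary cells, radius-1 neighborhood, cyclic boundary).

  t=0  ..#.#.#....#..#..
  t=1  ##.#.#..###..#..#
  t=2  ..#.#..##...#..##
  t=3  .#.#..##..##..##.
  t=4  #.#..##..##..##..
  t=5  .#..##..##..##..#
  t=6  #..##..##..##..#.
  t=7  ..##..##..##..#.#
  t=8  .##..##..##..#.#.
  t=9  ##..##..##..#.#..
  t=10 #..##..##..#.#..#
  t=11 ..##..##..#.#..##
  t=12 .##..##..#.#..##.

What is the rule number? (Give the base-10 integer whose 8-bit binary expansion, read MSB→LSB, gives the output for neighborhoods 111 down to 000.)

43

  ### -> .   bit 7 = 0  t=1,i=0
  ##. -> .   bit 6 = 0  t=1,i=1
  #.# -> #   bit 5 = 1  t=0,i=3
  #.. -> .   bit 4 = 0  t=0,i=7
  .## -> #   bit 3 = 1  t=1,i=8
  .#. -> .   bit 2 = 0  t=0,i=2
  ..# -> #   bit 1 = 1  t=0,i=1
  ... -> #   bit 0 = 1  t=0,i=0
  bits 00101011 = 43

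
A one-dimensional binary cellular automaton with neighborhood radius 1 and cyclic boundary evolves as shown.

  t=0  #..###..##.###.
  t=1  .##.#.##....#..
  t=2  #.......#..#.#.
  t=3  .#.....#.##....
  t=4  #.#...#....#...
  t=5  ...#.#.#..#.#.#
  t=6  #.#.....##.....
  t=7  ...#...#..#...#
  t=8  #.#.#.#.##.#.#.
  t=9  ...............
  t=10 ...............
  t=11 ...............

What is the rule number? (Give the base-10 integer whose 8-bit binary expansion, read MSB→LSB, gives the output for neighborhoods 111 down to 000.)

146

  ###|#  b7=1 t=0,i=4
  ##.|.  b6=0 t=0,i=5
  #.#|.  b5=0 t=0,i=10
  #..|#  b4=1 t=0,i=1
  .##|.  b3=0 t=0,i=3
  .#.|.  b2=0 t=0,i=0
  ..#|#  b1=1 t=0,i=2
  ...|.  b0=0 t=1,i=9
  bits 10010010 = 146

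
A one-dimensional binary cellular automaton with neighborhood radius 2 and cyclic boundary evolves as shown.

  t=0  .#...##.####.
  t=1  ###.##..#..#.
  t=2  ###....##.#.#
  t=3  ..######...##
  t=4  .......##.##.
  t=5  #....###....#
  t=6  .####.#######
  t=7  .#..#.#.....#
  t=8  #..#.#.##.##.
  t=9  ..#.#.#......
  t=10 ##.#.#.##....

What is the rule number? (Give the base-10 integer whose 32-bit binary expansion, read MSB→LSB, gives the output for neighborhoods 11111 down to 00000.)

830819678

  nb #####: next=.  (t=3,i=4, bit31=0)
  nb ####.: next=.  (t=0,i=10, bit30=0)
  nb ###.#: next=#  (t=1,i=2, bit29=1)
  nb ###..: next=#  (t=0,i=11, bit28=1)
  nb ##.##: next=.  (t=0,i=7, bit27=0)
  nb ##.#.: next=.  (t=2,i=9, bit26=0)
  nb ##..#: next=.  (t=0,i=12, bit25=0)
  nb ##...: next=#  (t=2,i=3, bit24=1)
  nb #.###: next=#  (t=0,i=8, bit23=1)
  nb #.##.: next=.  (t=1,i=4, bit22=0)
  nb #.#.#: next=.  (t=2,i=10, bit21=0)
  nb #.#..: next=.  (t=7,i=1, bit20=0)
  nb #..##: next=.  (t=3,i=1, bit19=0)
  nb #..#.: next=#  (t=0,i=0, bit18=1)
  nb #...#: next=.  (t=0,i=3, bit17=0)
  nb #....: next=#  (t=2,i=4, bit16=1)
  nb .####: next=.  (t=0,i=9, bit15=0)
  nb .###.: next=#  (t=1,i=1, bit14=1)
  nb .##.#: next=.  (t=0,i=6, bit13=0)
  nb .##..: next=.  (t=1,i=5, bit12=0)
  nb .#.##: next=#  (t=1,i=12, bit11=1)
  nb .#.#.: next=#  (t=7,i=0, bit10=1)
  nb .#..#: next=.  (t=1,i=9, bit9=0)
  nb .#...: next=#  (t=0,i=2, bit8=1)
  nb ..###: next=.  (t=3,i=2, bit7=0)
  nb ..##.: next=#  (t=0,i=5, bit6=1)
  nb ..#.#: next=.  (t=1,i=11, bit5=0)
  nb ..#..: next=#  (t=0,i=1, bit4=1)
  nb ...##: next=#  (t=0,i=4, bit3=1)
  nb ...#.: next=#  (t=7,i=11, bit2=1)
  nb ....#: next=#  (t=2,i=5, bit1=1)
  nb .....: next=.  (t=4,i=1, bit0=0)
  bits 00110001100001010100110101011110 = 830819678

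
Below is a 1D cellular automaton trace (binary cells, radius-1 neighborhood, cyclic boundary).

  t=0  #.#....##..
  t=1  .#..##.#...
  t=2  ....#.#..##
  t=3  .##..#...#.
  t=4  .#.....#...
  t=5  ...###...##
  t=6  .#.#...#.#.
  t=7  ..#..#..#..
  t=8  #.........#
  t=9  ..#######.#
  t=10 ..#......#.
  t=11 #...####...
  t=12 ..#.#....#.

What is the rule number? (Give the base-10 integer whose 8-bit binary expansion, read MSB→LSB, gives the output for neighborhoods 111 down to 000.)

41

  [7] ### => .  t=5,i=4
  [6] ##. => .  t=0,i=8
  [5] #.# => #  t=0,i=1
  [4] #.. => .  t=0,i=3
  [3] .## => #  t=0,i=7
  [2] .#. => .  t=0,i=0
  [1] ..# => .  t=0,i=6
  [0] ... => #  t=0,i=4
  bits 00101001 = 41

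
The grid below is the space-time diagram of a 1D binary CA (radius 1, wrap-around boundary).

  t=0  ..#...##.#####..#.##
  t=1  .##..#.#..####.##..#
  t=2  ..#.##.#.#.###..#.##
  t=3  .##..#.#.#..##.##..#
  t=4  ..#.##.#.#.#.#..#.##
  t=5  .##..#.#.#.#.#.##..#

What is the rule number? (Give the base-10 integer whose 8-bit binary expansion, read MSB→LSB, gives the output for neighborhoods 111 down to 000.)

198

  [7] ### => #  t=0,i=10
  [6] ##. => #  t=0,i=7
  [5] #.# => .  t=0,i=8
  [4] #.. => .  t=0,i=0
  [3] .## => .  t=0,i=6
  [2] .#. => #  t=0,i=2
  [1] ..# => #  t=0,i=1
  [0] ... => .  t=0,i=4
  bits 11000110 = 198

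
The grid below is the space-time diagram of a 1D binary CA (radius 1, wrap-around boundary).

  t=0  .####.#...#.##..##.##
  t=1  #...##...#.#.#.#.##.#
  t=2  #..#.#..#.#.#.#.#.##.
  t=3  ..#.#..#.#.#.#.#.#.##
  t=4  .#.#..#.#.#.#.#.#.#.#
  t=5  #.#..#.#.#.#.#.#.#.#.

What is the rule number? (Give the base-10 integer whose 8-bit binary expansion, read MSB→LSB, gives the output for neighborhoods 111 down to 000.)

  ### -> .   bit 7 = 0  t=0,i=2
  ##. -> #   bit 6 = 1  t=0,i=4
  #.# -> #   bit 5 = 1  t=0,i=0
  #.. -> .   bit 4 = 0  t=0,i=7
  .## -> .   bit 3 = 0  t=0,i=1
  .#. -> .   bit 2 = 0  t=0,i=6
  ..# -> #   bit 1 = 1  t=0,i=9
  ... -> .   bit 0 = 0  t=0,i=8
  bits 01100010 = 98

98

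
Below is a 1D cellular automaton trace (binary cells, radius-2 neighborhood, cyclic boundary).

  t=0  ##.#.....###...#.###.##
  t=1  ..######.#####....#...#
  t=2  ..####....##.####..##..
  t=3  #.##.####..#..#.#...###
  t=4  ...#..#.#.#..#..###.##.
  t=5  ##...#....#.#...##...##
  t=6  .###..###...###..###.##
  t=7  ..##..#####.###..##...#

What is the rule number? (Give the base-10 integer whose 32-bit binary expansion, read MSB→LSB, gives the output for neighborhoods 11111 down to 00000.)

  #####|#  b31=1 t=1,i=4
  ####.|.  b30=0 t=0,i=0
  ###.#|.  b29=0 t=0,i=1
  ###..|#  b28=1 t=0,i=11
  ##.##|.  b27=0 t=0,i=20
  ##.#.|#  b26=1 t=0,i=2
  ##..#|.  b25=0 t=2,i=17
  ##...|#  b24=1 t=0,i=12
  #.###|.  b23=0 t=0,i=17
  #.##.|.  b22=0 t=3,i=2
  #.#.#|.  b21=0 t=4,i=8
  #.#..|#  b20=1 t=0,i=3
  #..##|.  b19=0 t=1,i=1
  #..#.|#  b18=1 t=3,i=10
  #...#|#  b17=1 t=0,i=13
  #....|#  b16=1 t=0,i=5
  .####|#  b15=1 t=0,i=22
  .###.|#  b14=1 t=0,i=10
  .##.#|#  b13=1 t=2,i=11
  .##..|#  b12=1 t=2,i=20
  .#.##|.  b11=0 t=0,i=16
  .#.#.|.  b10=0 t=3,i=15
  .#..#|.  b9=0 t=1,i=0
  .#...|#  b8=1 t=0,i=4
  ..###|#  b7=1 t=0,i=9
  ..##.|.  b6=0 t=2,i=10
  ..#.#|.  b5=0 t=0,i=15
  ..#..|.  b4=0 t=1,i=18
  ...##|.  b3=0 t=0,i=8
  ...#.|.  b2=0 t=0,i=14
  ....#|#  b1=1 t=0,i=7
  .....|#  b0=1 t=0,i=6
  bits 10010101000101111111000110000011 = 2501374339

2501374339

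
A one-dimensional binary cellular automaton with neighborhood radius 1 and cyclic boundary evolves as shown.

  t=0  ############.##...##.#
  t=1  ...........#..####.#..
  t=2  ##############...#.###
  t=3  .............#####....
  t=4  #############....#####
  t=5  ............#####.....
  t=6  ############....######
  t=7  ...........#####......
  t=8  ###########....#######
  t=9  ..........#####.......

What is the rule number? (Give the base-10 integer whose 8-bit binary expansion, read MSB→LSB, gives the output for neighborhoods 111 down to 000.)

  [7] ### => .  t=0,i=0
  [6] ##. => #  t=0,i=11
  [5] #.# => .  t=0,i=12
  [4] #.. => #  t=0,i=15
  [3] .## => .  t=0,i=13
  [2] .#. => #  t=1,i=11
  [1] ..# => #  t=0,i=17
  [0] ... => #  t=0,i=16
  bits 01010111 = 87

87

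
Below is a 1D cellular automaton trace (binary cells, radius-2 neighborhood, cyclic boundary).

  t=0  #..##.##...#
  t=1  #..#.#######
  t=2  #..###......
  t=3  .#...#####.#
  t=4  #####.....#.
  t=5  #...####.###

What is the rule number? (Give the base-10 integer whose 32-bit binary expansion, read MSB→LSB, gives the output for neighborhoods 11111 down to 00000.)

500375405

  nb #####: next=.  (t=1,i=7, bit31=0)
  nb ####.: next=.  (t=1,i=11, bit30=0)
  nb ###.#: next=.  (t=3,i=9, bit29=0)
  nb ###..: next=#  (t=1,i=0, bit28=1)
  nb ##.##: next=#  (t=0,i=5, bit27=1)
  nb ##.#.: next=#  (t=3,i=10, bit26=1)
  nb ##..#: next=.  (t=0,i=1, bit25=0)
  nb ##...: next=#  (t=0,i=8, bit24=1)
  nb #.###: next=#  (t=1,i=5, bit23=1)
  nb #.##.: next=#  (t=0,i=6, bit22=1)
  nb #.#.#: next=.  (t=3,i=11, bit21=0)
  nb #.#..: next=#  (t=3,i=1, bit20=1)
  nb #..##: next=.  (t=0,i=2, bit19=0)
  nb #..#.: next=.  (t=1,i=2, bit18=0)
  nb #...#: next=#  (t=0,i=9, bit17=1)
  nb #....: next=#  (t=2,i=7, bit16=1)
  nb .####: next=.  (t=1,i=6, bit15=0)
  nb .###.: next=.  (t=2,i=4, bit14=0)
  nb .##.#: next=.  (t=0,i=4, bit13=0)
  nb .##..: next=#  (t=0,i=0, bit12=1)
  nb .#.##: next=#  (t=1,i=4, bit11=1)
  nb .#.#.: next=#  (t=3,i=0, bit10=1)
  nb .#..#: next=#  (t=2,i=1, bit9=1)
  nb .#...: next=#  (t=3,i=2, bit8=1)
  nb ..###: next=.  (t=2,i=3, bit7=0)
  nb ..##.: next=#  (t=0,i=3, bit6=1)
  nb ..#.#: next=#  (t=1,i=3, bit5=1)
  nb ..#..: next=.  (t=2,i=0, bit4=0)
  nb ...##: next=#  (t=0,i=10, bit3=1)
  nb ...#.: next=#  (t=2,i=11, bit2=1)
  nb ....#: next=.  (t=2,i=10, bit1=0)
  nb .....: next=#  (t=2,i=8, bit0=1)
  bits 00011101110100110001111101101101 = 500375405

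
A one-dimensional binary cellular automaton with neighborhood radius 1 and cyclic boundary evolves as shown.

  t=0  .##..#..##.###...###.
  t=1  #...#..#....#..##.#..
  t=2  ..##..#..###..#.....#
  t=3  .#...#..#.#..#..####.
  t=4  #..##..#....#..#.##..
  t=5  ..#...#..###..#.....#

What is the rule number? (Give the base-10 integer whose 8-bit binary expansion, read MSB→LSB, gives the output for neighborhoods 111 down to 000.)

  [7] ### => #  t=0,i=12
  [6] ##. => .  t=0,i=2
  [5] #.# => .  t=0,i=10
  [4] #.. => .  t=0,i=3
  [3] .## => .  t=0,i=1
  [2] .#. => .  t=0,i=5
  [1] ..# => #  t=0,i=0
  [0] ... => #  t=0,i=15
  bits 10000011 = 131

131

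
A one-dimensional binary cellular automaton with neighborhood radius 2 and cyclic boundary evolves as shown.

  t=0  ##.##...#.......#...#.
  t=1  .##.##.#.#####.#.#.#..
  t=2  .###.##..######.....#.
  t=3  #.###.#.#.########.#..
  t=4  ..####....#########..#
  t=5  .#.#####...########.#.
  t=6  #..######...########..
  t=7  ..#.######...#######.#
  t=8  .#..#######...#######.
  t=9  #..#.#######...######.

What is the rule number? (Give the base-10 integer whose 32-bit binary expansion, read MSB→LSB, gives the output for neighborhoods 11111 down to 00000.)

  ##### -> #   bit 31 = 1  t=1,i=11
  ####. -> #   bit 30 = 1  t=1,i=12
  ###.# -> #   bit 29 = 1  t=1,i=13
  ###.. -> #   bit 28 = 1  t=2,i=14
  ##.## -> #   bit 27 = 1  t=0,i=2
  ##.#. -> #   bit 26 = 1  t=1,i=6
  ##..# -> .   bit 25 = 0  t=2,i=7
  ##... -> #   bit 24 = 1  t=0,i=5
  #.### -> #   bit 23 = 1  t=1,i=9
  #.##. -> .   bit 22 = 0  t=0,i=0
  #.#.# -> .   bit 21 = 0  t=1,i=7
  #.#.. -> .   bit 20 = 0  t=1,i=19
  #..## -> #   bit 19 = 1  t=2,i=0
  #..#. -> #   bit 18 = 1  t=3,i=21
  #...# -> .   bit 17 = 0  t=0,i=6
  #.... -> #   bit 16 = 1  t=0,i=10
  .#### -> #   bit 15 = 1  t=1,i=10
  .###. -> #   bit 14 = 1  t=2,i=2
  .##.# -> #   bit 13 = 1  t=0,i=1
  .##.. -> #   bit 12 = 1  t=0,i=4
  .#.## -> .   bit 11 = 0  t=0,i=21
  .#.#. -> .   bit 10 = 0  t=1,i=16
  .#..# -> .   bit 9 = 0  t=2,i=21
  .#... -> #   bit 8 = 1  t=0,i=9
  ..### -> .   bit 7 = 0  t=2,i=1
  ..##. -> #   bit 6 = 1  t=1,i=1
  ..#.# -> .   bit 5 = 0  t=0,i=20
  ..#.. -> .   bit 4 = 0  t=0,i=8
  ...## -> .   bit 3 = 0  t=1,i=0
  ...#. -> #   bit 2 = 1  t=0,i=7
  ....# -> .   bit 1 = 0  t=0,i=14
  ..... -> #   bit 0 = 1  t=0,i=11
  bits 11111101100011011111000101000101 = 4253937989

4253937989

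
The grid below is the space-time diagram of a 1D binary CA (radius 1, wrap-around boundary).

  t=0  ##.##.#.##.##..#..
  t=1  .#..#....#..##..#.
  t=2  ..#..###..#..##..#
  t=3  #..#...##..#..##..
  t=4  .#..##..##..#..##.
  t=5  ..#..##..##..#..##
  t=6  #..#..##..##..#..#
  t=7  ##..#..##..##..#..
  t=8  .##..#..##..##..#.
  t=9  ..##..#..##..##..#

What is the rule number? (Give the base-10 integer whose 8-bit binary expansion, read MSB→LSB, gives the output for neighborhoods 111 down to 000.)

81

  ### -> .   bit 7 = 0  t=2,i=6
  ##. -> #   bit 6 = 1  t=0,i=1
  #.# -> .   bit 5 = 0  t=0,i=2
  #.. -> #   bit 4 = 1  t=0,i=13
  .## -> .   bit 3 = 0  t=0,i=0
  .#. -> .   bit 2 = 0  t=0,i=6
  ..# -> .   bit 1 = 0  t=0,i=14
  ... -> #   bit 0 = 1  t=1,i=6
  bits 01010001 = 81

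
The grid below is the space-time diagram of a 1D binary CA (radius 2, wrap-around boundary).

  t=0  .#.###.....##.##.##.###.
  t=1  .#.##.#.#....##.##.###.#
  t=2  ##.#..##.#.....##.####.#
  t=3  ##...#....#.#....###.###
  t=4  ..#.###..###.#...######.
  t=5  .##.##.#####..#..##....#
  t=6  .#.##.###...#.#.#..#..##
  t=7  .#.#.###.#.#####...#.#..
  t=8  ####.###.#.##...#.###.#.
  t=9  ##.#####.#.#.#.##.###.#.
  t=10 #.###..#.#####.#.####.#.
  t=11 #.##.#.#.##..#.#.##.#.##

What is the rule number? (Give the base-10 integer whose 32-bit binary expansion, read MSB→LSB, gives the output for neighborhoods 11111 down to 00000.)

736675253

  ##### -> .   bit 31 = 0  t=3,i=23
  ####. -> .   bit 30 = 0  t=2,i=20
  ###.# -> #   bit 29 = 1  t=1,i=21
  ###.. -> .   bit 28 = 0  t=0,i=5
  ##.## -> #   bit 27 = 1  t=0,i=13
  ##.#. -> .   bit 26 = 0  t=1,i=5
  ##..# -> #   bit 25 = 1  t=0,i=23
  ##... -> #   bit 24 = 1  t=0,i=6
  #.### -> #   bit 23 = 1  t=0,i=3
  #.##. -> #   bit 22 = 1  t=0,i=14
  #.#.# -> #   bit 21 = 1  t=1,i=1
  #.#.. -> .   bit 20 = 0  t=1,i=8
  #..## -> #   bit 19 = 1  t=2,i=5
  #..#. -> .   bit 18 = 0  t=0,i=0
  #...# -> .   bit 17 = 0  t=3,i=3
  #.... -> .   bit 16 = 0  t=0,i=7
  .#### -> #   bit 15 = 1  t=2,i=19
  .###. -> #   bit 14 = 1  t=0,i=4
  .##.# -> .   bit 13 = 0  t=0,i=12
  .##.. -> .   bit 12 = 0  t=5,i=18
  .#.## -> .   bit 11 = 0  t=0,i=2
  .#.#. -> #   bit 10 = 1  t=1,i=0
  .#..# -> .   bit 9 = 0  t=2,i=4
  .#... -> #   bit 8 = 1  t=1,i=9
  ..### -> #   bit 7 = 1  t=3,i=17
  ..##. -> .   bit 6 = 0  t=0,i=11
  ..#.# -> #   bit 5 = 1  t=0,i=1
  ..#.. -> #   bit 4 = 1  t=3,i=5
  ...## -> .   bit 3 = 0  t=0,i=10
  ...#. -> #   bit 2 = 1  t=3,i=4
  ....# -> .   bit 1 = 0  t=0,i=9
  ..... -> #   bit 0 = 1  t=0,i=8
  bits 00101011111010001100010110110101 = 736675253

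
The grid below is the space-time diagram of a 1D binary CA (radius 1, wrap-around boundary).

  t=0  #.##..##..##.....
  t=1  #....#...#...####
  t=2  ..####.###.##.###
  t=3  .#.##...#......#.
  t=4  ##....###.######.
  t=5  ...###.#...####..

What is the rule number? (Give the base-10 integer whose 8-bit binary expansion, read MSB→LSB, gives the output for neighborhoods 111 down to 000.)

  nb ###: next=#  (t=1,i=14, bit7=1)
  nb ##.: next=.  (t=0,i=3, bit6=0)
  nb #.#: next=.  (t=0,i=1, bit5=0)
  nb #..: next=.  (t=0,i=4, bit4=0)
  nb .##: next=.  (t=0,i=2, bit3=0)
  nb .#.: next=#  (t=0,i=0, bit2=1)
  nb ..#: next=#  (t=0,i=5, bit1=1)
  nb ...: next=#  (t=0,i=13, bit0=1)
  bits 10000111 = 135

135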